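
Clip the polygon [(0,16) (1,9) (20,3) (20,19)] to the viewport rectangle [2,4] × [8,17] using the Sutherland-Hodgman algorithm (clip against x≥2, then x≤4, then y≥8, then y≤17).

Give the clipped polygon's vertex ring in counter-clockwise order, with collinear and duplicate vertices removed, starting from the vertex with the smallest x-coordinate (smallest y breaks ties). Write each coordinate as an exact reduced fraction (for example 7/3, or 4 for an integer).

1. After x ≥ 2: [(2,163/10) (2,165/19) (20,3) (20,19)]
2. After x ≤ 4: [(4,83/5) (2,163/10) (2,165/19) (4,153/19)]
3. After y ≥ 8: [(4,83/5) (2,163/10) (2,165/19) (4,153/19)]
4. After y ≤ 17: [(4,83/5) (2,163/10) (2,165/19) (4,153/19)]
5. Canonical ring: [(2,165/19) (4,153/19) (4,83/5) (2,163/10)]

Clipped polygon: [(2,165/19) (4,153/19) (4,83/5) (2,163/10)]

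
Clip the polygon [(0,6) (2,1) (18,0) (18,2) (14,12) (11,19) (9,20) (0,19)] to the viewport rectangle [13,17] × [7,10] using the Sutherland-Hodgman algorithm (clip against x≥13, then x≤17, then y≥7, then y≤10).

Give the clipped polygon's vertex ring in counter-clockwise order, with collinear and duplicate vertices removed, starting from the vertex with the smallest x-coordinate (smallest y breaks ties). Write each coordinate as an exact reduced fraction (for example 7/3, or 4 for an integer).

Clipped polygon: [(13,7) (16,7) (74/5,10) (13,10)]

1. After x ≥ 13: [(13,5/16) (18,0) (18,2) (14,12) (13,43/3)]
2. After x ≤ 17: [(13,5/16) (17,1/16) (17,9/2) (14,12) (13,43/3)]
3. After y ≥ 7: [(13,7) (16,7) (14,12) (13,43/3)]
4. After y ≤ 10: [(13,10) (13,7) (16,7) (74/5,10)]
5. Canonical ring: [(13,7) (16,7) (74/5,10) (13,10)]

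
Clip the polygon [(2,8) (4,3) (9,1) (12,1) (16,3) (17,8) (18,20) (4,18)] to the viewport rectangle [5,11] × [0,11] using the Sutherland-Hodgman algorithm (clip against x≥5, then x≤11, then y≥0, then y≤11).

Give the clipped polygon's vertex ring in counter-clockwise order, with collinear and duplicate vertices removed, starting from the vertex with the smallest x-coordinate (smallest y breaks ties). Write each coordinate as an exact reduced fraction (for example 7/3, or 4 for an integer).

1. After x ≥ 5: [(5,13/5) (9,1) (12,1) (16,3) (17,8) (18,20) (5,127/7)]
2. After x ≤ 11: [(5,13/5) (9,1) (11,1) (11,19) (5,127/7)]
3. After y ≥ 0: [(5,13/5) (9,1) (11,1) (11,19) (5,127/7)]
4. After y ≤ 11: [(5,11) (5,13/5) (9,1) (11,1) (11,11)]
5. Canonical ring: [(5,13/5) (9,1) (11,1) (11,11) (5,11)]

Clipped polygon: [(5,13/5) (9,1) (11,1) (11,11) (5,11)]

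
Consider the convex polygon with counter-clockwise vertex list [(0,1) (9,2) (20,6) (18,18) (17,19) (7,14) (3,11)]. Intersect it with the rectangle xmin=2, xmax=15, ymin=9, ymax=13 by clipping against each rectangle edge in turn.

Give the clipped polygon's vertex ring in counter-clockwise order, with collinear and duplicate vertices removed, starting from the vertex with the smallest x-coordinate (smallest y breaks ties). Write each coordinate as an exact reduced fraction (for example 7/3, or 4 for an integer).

Clipped polygon: [(12/5,9) (15,9) (15,13) (17/3,13) (3,11)]

1. After x ≥ 2: [(2,23/3) (2,11/9) (9,2) (20,6) (18,18) (17,19) (7,14) (3,11)]
2. After x ≤ 15: [(2,23/3) (2,11/9) (9,2) (15,46/11) (15,18) (7,14) (3,11)]
3. After y ≥ 9: [(12/5,9) (15,9) (15,18) (7,14) (3,11)]
4. After y ≤ 13: [(12/5,9) (15,9) (15,13) (17/3,13) (3,11)]
5. Canonical ring: [(12/5,9) (15,9) (15,13) (17/3,13) (3,11)]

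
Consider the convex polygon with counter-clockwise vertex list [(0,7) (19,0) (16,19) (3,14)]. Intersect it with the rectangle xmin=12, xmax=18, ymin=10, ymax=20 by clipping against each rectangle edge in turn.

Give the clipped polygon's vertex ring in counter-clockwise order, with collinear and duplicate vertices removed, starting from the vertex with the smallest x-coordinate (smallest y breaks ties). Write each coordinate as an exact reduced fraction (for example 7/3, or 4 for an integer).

1. After x ≥ 12: [(12,49/19) (19,0) (16,19) (12,227/13)]
2. After x ≤ 18: [(12,49/19) (18,7/19) (18,19/3) (16,19) (12,227/13)]
3. After y ≥ 10: [(12,10) (331/19,10) (16,19) (12,227/13)]
4. After y ≤ 20: [(12,10) (331/19,10) (16,19) (12,227/13)]
5. Canonical ring: [(12,10) (331/19,10) (16,19) (12,227/13)]

Clipped polygon: [(12,10) (331/19,10) (16,19) (12,227/13)]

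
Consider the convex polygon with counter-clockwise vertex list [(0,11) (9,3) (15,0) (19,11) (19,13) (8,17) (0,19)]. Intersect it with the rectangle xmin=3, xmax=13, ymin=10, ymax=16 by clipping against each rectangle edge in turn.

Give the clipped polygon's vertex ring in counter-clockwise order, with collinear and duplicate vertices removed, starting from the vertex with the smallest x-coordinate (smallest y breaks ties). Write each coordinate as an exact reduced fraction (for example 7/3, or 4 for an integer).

Clipped polygon: [(3,10) (13,10) (13,167/11) (43/4,16) (3,16)]

1. After x ≥ 3: [(3,25/3) (9,3) (15,0) (19,11) (19,13) (8,17) (3,73/4)]
2. After x ≤ 13: [(3,25/3) (9,3) (13,1) (13,167/11) (8,17) (3,73/4)]
3. After y ≥ 10: [(3,10) (13,10) (13,167/11) (8,17) (3,73/4)]
4. After y ≤ 16: [(3,16) (3,10) (13,10) (13,167/11) (43/4,16)]
5. Canonical ring: [(3,10) (13,10) (13,167/11) (43/4,16) (3,16)]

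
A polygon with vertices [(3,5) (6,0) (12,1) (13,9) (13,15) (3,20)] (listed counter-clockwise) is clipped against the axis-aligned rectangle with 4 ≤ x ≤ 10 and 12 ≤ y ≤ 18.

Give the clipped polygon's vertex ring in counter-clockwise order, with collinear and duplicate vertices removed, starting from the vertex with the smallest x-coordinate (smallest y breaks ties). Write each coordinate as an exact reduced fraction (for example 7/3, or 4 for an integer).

1. After x ≥ 4: [(4,10/3) (6,0) (12,1) (13,9) (13,15) (4,39/2)]
2. After x ≤ 10: [(4,10/3) (6,0) (10,2/3) (10,33/2) (4,39/2)]
3. After y ≥ 12: [(4,12) (10,12) (10,33/2) (4,39/2)]
4. After y ≤ 18: [(4,18) (4,12) (10,12) (10,33/2) (7,18)]
5. Canonical ring: [(4,12) (10,12) (10,33/2) (7,18) (4,18)]

Clipped polygon: [(4,12) (10,12) (10,33/2) (7,18) (4,18)]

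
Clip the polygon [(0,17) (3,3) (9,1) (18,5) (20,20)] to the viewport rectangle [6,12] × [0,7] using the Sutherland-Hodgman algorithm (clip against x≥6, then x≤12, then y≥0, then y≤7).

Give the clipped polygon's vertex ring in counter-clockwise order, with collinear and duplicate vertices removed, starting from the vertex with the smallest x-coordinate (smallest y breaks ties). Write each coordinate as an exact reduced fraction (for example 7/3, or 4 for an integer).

Clipped polygon: [(6,2) (9,1) (12,7/3) (12,7) (6,7)]

1. After x ≥ 6: [(6,179/10) (6,2) (9,1) (18,5) (20,20)]
2. After x ≤ 12: [(12,94/5) (6,179/10) (6,2) (9,1) (12,7/3)]
3. After y ≥ 0: [(12,94/5) (6,179/10) (6,2) (9,1) (12,7/3)]
4. After y ≤ 7: [(12,7) (6,7) (6,2) (9,1) (12,7/3)]
5. Canonical ring: [(6,2) (9,1) (12,7/3) (12,7) (6,7)]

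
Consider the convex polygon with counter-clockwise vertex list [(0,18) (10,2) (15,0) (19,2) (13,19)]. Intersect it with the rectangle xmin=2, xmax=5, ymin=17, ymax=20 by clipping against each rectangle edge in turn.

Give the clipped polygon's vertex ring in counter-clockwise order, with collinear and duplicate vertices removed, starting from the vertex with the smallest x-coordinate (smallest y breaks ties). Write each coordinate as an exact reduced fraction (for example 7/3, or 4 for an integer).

Clipped polygon: [(2,17) (5,17) (5,239/13) (2,236/13)]

1. After x ≥ 2: [(2,236/13) (2,74/5) (10,2) (15,0) (19,2) (13,19)]
2. After x ≤ 5: [(5,239/13) (2,236/13) (2,74/5) (5,10)]
3. After y ≥ 17: [(5,17) (5,239/13) (2,236/13) (2,17)]
4. After y ≤ 20: [(5,17) (5,239/13) (2,236/13) (2,17)]
5. Canonical ring: [(2,17) (5,17) (5,239/13) (2,236/13)]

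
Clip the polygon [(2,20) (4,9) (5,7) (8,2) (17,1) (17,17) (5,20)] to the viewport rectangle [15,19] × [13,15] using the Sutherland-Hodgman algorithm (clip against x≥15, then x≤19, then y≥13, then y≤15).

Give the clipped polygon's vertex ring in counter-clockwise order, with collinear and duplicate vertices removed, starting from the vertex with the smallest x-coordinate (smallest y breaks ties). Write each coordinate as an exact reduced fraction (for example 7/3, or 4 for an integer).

1. After x ≥ 15: [(15,11/9) (17,1) (17,17) (15,35/2)]
2. After x ≤ 19: [(15,11/9) (17,1) (17,17) (15,35/2)]
3. After y ≥ 13: [(15,13) (17,13) (17,17) (15,35/2)]
4. After y ≤ 15: [(15,15) (15,13) (17,13) (17,15)]
5. Canonical ring: [(15,13) (17,13) (17,15) (15,15)]

Clipped polygon: [(15,13) (17,13) (17,15) (15,15)]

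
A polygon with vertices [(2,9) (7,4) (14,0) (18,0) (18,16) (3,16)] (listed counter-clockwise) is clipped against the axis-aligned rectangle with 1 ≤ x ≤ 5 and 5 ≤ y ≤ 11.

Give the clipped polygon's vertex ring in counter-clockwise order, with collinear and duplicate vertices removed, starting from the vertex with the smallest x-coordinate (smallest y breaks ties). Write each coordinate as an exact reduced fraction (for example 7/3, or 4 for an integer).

Clipped polygon: [(2,9) (5,6) (5,11) (16/7,11)]

1. After x ≥ 1: [(2,9) (7,4) (14,0) (18,0) (18,16) (3,16)]
2. After x ≤ 5: [(2,9) (5,6) (5,16) (3,16)]
3. After y ≥ 5: [(2,9) (5,6) (5,16) (3,16)]
4. After y ≤ 11: [(16/7,11) (2,9) (5,6) (5,11)]
5. Canonical ring: [(2,9) (5,6) (5,11) (16/7,11)]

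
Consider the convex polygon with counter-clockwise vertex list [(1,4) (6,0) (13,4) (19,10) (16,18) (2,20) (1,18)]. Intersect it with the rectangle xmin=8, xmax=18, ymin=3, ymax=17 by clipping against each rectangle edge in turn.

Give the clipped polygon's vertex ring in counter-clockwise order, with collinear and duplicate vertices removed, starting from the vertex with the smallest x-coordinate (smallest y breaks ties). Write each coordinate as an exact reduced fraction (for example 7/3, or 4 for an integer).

Clipped polygon: [(8,3) (45/4,3) (13,4) (18,9) (18,38/3) (131/8,17) (8,17)]

1. After x ≥ 8: [(8,8/7) (13,4) (19,10) (16,18) (8,134/7)]
2. After x ≤ 18: [(8,8/7) (13,4) (18,9) (18,38/3) (16,18) (8,134/7)]
3. After y ≥ 3: [(8,3) (45/4,3) (13,4) (18,9) (18,38/3) (16,18) (8,134/7)]
4. After y ≤ 17: [(8,17) (8,3) (45/4,3) (13,4) (18,9) (18,38/3) (131/8,17)]
5. Canonical ring: [(8,3) (45/4,3) (13,4) (18,9) (18,38/3) (131/8,17) (8,17)]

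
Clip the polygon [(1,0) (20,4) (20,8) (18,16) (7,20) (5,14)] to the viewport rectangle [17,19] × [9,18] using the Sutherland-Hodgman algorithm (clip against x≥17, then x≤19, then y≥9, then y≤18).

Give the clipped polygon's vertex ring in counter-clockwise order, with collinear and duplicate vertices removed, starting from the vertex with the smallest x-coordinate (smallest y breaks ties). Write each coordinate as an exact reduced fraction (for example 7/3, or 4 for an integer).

1. After x ≥ 17: [(17,64/19) (20,4) (20,8) (18,16) (17,180/11)]
2. After x ≤ 19: [(17,64/19) (19,72/19) (19,12) (18,16) (17,180/11)]
3. After y ≥ 9: [(17,9) (19,9) (19,12) (18,16) (17,180/11)]
4. After y ≤ 18: [(17,9) (19,9) (19,12) (18,16) (17,180/11)]
5. Canonical ring: [(17,9) (19,9) (19,12) (18,16) (17,180/11)]

Clipped polygon: [(17,9) (19,9) (19,12) (18,16) (17,180/11)]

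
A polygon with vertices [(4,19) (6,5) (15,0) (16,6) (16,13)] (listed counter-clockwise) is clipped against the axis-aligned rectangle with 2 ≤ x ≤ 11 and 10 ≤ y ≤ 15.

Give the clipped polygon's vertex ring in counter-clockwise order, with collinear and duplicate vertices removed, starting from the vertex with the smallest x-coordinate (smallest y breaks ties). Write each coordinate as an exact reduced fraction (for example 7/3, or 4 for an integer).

Clipped polygon: [(32/7,15) (37/7,10) (11,10) (11,15)]

1. After x ≥ 2: [(4,19) (6,5) (15,0) (16,6) (16,13)]
2. After x ≤ 11: [(11,31/2) (4,19) (6,5) (11,20/9)]
3. After y ≥ 10: [(11,10) (11,31/2) (4,19) (37/7,10)]
4. After y ≤ 15: [(11,10) (11,15) (32/7,15) (37/7,10)]
5. Canonical ring: [(32/7,15) (37/7,10) (11,10) (11,15)]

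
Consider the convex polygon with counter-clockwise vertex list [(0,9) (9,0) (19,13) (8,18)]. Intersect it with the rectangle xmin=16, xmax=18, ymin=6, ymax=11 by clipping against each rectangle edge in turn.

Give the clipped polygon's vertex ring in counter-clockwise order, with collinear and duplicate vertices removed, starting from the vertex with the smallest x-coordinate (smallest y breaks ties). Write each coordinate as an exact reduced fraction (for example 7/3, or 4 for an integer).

Clipped polygon: [(16,91/10) (227/13,11) (16,11)]

1. After x ≥ 16: [(16,91/10) (19,13) (16,158/11)]
2. After x ≤ 18: [(16,91/10) (18,117/10) (18,148/11) (16,158/11)]
3. After y ≥ 6: [(16,91/10) (18,117/10) (18,148/11) (16,158/11)]
4. After y ≤ 11: [(16,11) (16,91/10) (227/13,11)]
5. Canonical ring: [(16,91/10) (227/13,11) (16,11)]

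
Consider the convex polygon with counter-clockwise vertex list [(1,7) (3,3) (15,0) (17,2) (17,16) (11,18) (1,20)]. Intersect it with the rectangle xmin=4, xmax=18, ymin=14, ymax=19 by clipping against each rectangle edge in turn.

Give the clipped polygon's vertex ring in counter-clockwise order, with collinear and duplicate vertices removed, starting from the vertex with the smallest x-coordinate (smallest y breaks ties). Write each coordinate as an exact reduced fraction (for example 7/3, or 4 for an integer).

1. After x ≥ 4: [(4,11/4) (15,0) (17,2) (17,16) (11,18) (4,97/5)]
2. After x ≤ 18: [(4,11/4) (15,0) (17,2) (17,16) (11,18) (4,97/5)]
3. After y ≥ 14: [(4,14) (17,14) (17,16) (11,18) (4,97/5)]
4. After y ≤ 19: [(4,19) (4,14) (17,14) (17,16) (11,18) (6,19)]
5. Canonical ring: [(4,14) (17,14) (17,16) (11,18) (6,19) (4,19)]

Clipped polygon: [(4,14) (17,14) (17,16) (11,18) (6,19) (4,19)]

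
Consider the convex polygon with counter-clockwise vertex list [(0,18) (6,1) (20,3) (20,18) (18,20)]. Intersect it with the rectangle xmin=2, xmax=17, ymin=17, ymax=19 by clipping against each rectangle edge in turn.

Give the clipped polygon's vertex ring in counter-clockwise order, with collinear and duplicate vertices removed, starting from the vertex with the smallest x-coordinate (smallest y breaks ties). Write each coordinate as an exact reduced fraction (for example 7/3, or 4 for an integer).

Clipped polygon: [(2,17) (17,17) (17,19) (9,19) (2,164/9)]

1. After x ≥ 2: [(2,164/9) (2,37/3) (6,1) (20,3) (20,18) (18,20)]
2. After x ≤ 17: [(17,179/9) (2,164/9) (2,37/3) (6,1) (17,18/7)]
3. After y ≥ 17: [(17,17) (17,179/9) (2,164/9) (2,17)]
4. After y ≤ 19: [(17,17) (17,19) (9,19) (2,164/9) (2,17)]
5. Canonical ring: [(2,17) (17,17) (17,19) (9,19) (2,164/9)]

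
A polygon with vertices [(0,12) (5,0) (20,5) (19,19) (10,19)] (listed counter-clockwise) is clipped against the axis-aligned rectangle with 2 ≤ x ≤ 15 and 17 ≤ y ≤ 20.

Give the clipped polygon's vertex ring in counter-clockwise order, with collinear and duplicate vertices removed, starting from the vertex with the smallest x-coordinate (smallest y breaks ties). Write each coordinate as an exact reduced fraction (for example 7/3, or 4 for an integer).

Clipped polygon: [(50/7,17) (15,17) (15,19) (10,19)]

1. After x ≥ 2: [(2,67/5) (2,36/5) (5,0) (20,5) (19,19) (10,19)]
2. After x ≤ 15: [(2,67/5) (2,36/5) (5,0) (15,10/3) (15,19) (10,19)]
3. After y ≥ 17: [(50/7,17) (15,17) (15,19) (10,19)]
4. After y ≤ 20: [(50/7,17) (15,17) (15,19) (10,19)]
5. Canonical ring: [(50/7,17) (15,17) (15,19) (10,19)]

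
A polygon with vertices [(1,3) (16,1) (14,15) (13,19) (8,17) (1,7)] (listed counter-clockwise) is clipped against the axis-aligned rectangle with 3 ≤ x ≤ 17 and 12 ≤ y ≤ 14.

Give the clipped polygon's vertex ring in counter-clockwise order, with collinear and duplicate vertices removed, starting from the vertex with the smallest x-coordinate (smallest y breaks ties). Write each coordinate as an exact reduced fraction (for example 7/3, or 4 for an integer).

1. After x ≥ 3: [(3,41/15) (16,1) (14,15) (13,19) (8,17) (3,69/7)]
2. After x ≤ 17: [(3,41/15) (16,1) (14,15) (13,19) (8,17) (3,69/7)]
3. After y ≥ 12: [(101/7,12) (14,15) (13,19) (8,17) (9/2,12)]
4. After y ≤ 14: [(101/7,12) (99/7,14) (59/10,14) (9/2,12)]
5. Canonical ring: [(9/2,12) (101/7,12) (99/7,14) (59/10,14)]

Clipped polygon: [(9/2,12) (101/7,12) (99/7,14) (59/10,14)]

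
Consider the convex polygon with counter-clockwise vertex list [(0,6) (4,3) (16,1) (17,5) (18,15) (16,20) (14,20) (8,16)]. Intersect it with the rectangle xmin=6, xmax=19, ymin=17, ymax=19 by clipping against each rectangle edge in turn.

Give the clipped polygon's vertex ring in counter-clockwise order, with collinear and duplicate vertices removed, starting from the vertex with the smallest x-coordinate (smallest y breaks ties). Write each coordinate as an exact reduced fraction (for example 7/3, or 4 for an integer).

1. After x ≥ 6: [(6,27/2) (6,8/3) (16,1) (17,5) (18,15) (16,20) (14,20) (8,16)]
2. After x ≤ 19: [(6,27/2) (6,8/3) (16,1) (17,5) (18,15) (16,20) (14,20) (8,16)]
3. After y ≥ 17: [(86/5,17) (16,20) (14,20) (19/2,17)]
4. After y ≤ 19: [(86/5,17) (82/5,19) (25/2,19) (19/2,17)]
5. Canonical ring: [(19/2,17) (86/5,17) (82/5,19) (25/2,19)]

Clipped polygon: [(19/2,17) (86/5,17) (82/5,19) (25/2,19)]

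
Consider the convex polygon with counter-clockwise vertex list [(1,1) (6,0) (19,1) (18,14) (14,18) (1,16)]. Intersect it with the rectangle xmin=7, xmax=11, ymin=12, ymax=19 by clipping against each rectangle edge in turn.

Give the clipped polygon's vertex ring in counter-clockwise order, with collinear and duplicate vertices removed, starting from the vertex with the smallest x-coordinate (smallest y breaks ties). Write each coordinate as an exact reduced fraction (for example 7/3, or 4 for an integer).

1. After x ≥ 7: [(7,1/13) (19,1) (18,14) (14,18) (7,220/13)]
2. After x ≤ 11: [(7,1/13) (11,5/13) (11,228/13) (7,220/13)]
3. After y ≥ 12: [(7,12) (11,12) (11,228/13) (7,220/13)]
4. After y ≤ 19: [(7,12) (11,12) (11,228/13) (7,220/13)]
5. Canonical ring: [(7,12) (11,12) (11,228/13) (7,220/13)]

Clipped polygon: [(7,12) (11,12) (11,228/13) (7,220/13)]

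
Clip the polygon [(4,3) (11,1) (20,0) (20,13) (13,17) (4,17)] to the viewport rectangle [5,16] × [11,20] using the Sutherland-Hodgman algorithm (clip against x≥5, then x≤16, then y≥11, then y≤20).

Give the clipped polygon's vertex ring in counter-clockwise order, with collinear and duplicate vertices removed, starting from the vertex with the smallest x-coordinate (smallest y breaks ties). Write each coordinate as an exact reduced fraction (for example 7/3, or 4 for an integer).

1. After x ≥ 5: [(5,19/7) (11,1) (20,0) (20,13) (13,17) (5,17)]
2. After x ≤ 16: [(5,19/7) (11,1) (16,4/9) (16,107/7) (13,17) (5,17)]
3. After y ≥ 11: [(5,11) (16,11) (16,107/7) (13,17) (5,17)]
4. After y ≤ 20: [(5,11) (16,11) (16,107/7) (13,17) (5,17)]
5. Canonical ring: [(5,11) (16,11) (16,107/7) (13,17) (5,17)]

Clipped polygon: [(5,11) (16,11) (16,107/7) (13,17) (5,17)]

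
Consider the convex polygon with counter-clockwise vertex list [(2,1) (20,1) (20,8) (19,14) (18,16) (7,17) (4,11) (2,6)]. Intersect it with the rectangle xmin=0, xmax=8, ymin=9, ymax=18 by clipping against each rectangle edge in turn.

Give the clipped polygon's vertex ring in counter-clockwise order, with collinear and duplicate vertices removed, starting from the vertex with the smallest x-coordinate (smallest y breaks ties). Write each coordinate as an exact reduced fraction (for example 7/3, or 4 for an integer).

1. After x ≥ 0: [(2,1) (20,1) (20,8) (19,14) (18,16) (7,17) (4,11) (2,6)]
2. After x ≤ 8: [(2,1) (8,1) (8,186/11) (7,17) (4,11) (2,6)]
3. After y ≥ 9: [(8,9) (8,186/11) (7,17) (4,11) (16/5,9)]
4. After y ≤ 18: [(8,9) (8,186/11) (7,17) (4,11) (16/5,9)]
5. Canonical ring: [(16/5,9) (8,9) (8,186/11) (7,17) (4,11)]

Clipped polygon: [(16/5,9) (8,9) (8,186/11) (7,17) (4,11)]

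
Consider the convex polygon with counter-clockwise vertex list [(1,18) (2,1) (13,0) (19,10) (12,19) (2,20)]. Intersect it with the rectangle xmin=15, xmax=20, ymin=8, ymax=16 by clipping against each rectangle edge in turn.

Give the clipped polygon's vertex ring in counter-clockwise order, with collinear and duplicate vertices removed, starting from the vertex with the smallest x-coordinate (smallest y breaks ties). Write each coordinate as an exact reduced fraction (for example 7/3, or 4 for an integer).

1. After x ≥ 15: [(15,10/3) (19,10) (15,106/7)]
2. After x ≤ 20: [(15,10/3) (19,10) (15,106/7)]
3. After y ≥ 8: [(15,8) (89/5,8) (19,10) (15,106/7)]
4. After y ≤ 16: [(15,8) (89/5,8) (19,10) (15,106/7)]
5. Canonical ring: [(15,8) (89/5,8) (19,10) (15,106/7)]

Clipped polygon: [(15,8) (89/5,8) (19,10) (15,106/7)]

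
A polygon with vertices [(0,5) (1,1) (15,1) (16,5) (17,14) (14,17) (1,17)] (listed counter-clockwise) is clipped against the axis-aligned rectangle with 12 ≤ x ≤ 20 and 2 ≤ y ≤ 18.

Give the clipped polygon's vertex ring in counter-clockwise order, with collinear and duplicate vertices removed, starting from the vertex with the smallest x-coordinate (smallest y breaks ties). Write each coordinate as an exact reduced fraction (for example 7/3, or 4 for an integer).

Clipped polygon: [(12,2) (61/4,2) (16,5) (17,14) (14,17) (12,17)]

1. After x ≥ 12: [(12,1) (15,1) (16,5) (17,14) (14,17) (12,17)]
2. After x ≤ 20: [(12,1) (15,1) (16,5) (17,14) (14,17) (12,17)]
3. After y ≥ 2: [(12,2) (61/4,2) (16,5) (17,14) (14,17) (12,17)]
4. After y ≤ 18: [(12,2) (61/4,2) (16,5) (17,14) (14,17) (12,17)]
5. Canonical ring: [(12,2) (61/4,2) (16,5) (17,14) (14,17) (12,17)]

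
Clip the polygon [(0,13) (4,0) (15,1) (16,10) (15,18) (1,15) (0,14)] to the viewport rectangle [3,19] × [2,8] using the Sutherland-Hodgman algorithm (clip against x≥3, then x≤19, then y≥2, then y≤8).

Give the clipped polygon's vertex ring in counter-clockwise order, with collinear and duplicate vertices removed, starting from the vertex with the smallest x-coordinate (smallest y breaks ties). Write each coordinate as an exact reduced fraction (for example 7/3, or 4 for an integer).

Clipped polygon: [(3,13/4) (44/13,2) (136/9,2) (142/9,8) (3,8)]

1. After x ≥ 3: [(3,13/4) (4,0) (15,1) (16,10) (15,18) (3,108/7)]
2. After x ≤ 19: [(3,13/4) (4,0) (15,1) (16,10) (15,18) (3,108/7)]
3. After y ≥ 2: [(3,13/4) (44/13,2) (136/9,2) (16,10) (15,18) (3,108/7)]
4. After y ≤ 8: [(3,8) (3,13/4) (44/13,2) (136/9,2) (142/9,8)]
5. Canonical ring: [(3,13/4) (44/13,2) (136/9,2) (142/9,8) (3,8)]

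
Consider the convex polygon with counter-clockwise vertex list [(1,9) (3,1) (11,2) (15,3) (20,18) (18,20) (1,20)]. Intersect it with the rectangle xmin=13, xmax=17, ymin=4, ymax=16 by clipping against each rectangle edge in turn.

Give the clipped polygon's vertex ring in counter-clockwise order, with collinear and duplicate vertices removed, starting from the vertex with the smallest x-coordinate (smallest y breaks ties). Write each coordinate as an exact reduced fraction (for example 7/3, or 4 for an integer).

Clipped polygon: [(13,4) (46/3,4) (17,9) (17,16) (13,16)]

1. After x ≥ 13: [(13,5/2) (15,3) (20,18) (18,20) (13,20)]
2. After x ≤ 17: [(13,5/2) (15,3) (17,9) (17,20) (13,20)]
3. After y ≥ 4: [(13,4) (46/3,4) (17,9) (17,20) (13,20)]
4. After y ≤ 16: [(13,16) (13,4) (46/3,4) (17,9) (17,16)]
5. Canonical ring: [(13,4) (46/3,4) (17,9) (17,16) (13,16)]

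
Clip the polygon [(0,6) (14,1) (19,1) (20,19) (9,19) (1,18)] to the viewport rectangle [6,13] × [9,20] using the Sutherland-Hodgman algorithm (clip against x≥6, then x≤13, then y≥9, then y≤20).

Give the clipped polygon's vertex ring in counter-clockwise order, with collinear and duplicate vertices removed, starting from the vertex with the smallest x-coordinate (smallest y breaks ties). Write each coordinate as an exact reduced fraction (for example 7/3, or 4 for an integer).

1. After x ≥ 6: [(6,27/7) (14,1) (19,1) (20,19) (9,19) (6,149/8)]
2. After x ≤ 13: [(6,27/7) (13,19/14) (13,19) (9,19) (6,149/8)]
3. After y ≥ 9: [(6,9) (13,9) (13,19) (9,19) (6,149/8)]
4. After y ≤ 20: [(6,9) (13,9) (13,19) (9,19) (6,149/8)]
5. Canonical ring: [(6,9) (13,9) (13,19) (9,19) (6,149/8)]

Clipped polygon: [(6,9) (13,9) (13,19) (9,19) (6,149/8)]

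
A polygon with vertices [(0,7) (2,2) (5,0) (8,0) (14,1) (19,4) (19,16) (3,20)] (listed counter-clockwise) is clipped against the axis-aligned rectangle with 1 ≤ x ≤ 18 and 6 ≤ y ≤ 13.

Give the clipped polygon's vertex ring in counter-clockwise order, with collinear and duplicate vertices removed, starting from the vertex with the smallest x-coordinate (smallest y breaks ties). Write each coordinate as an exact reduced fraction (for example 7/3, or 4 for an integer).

Clipped polygon: [(1,6) (18,6) (18,13) (18/13,13) (1,34/3)]

1. After x ≥ 1: [(1,34/3) (1,9/2) (2,2) (5,0) (8,0) (14,1) (19,4) (19,16) (3,20)]
2. After x ≤ 18: [(1,34/3) (1,9/2) (2,2) (5,0) (8,0) (14,1) (18,17/5) (18,65/4) (3,20)]
3. After y ≥ 6: [(1,34/3) (1,6) (18,6) (18,65/4) (3,20)]
4. After y ≤ 13: [(18/13,13) (1,34/3) (1,6) (18,6) (18,13)]
5. Canonical ring: [(1,6) (18,6) (18,13) (18/13,13) (1,34/3)]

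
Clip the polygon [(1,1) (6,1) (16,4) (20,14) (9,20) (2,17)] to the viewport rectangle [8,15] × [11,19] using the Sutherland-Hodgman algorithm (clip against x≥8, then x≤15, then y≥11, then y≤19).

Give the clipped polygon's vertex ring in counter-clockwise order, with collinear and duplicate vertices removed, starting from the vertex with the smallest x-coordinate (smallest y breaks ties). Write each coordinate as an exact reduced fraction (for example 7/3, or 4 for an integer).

1. After x ≥ 8: [(8,8/5) (16,4) (20,14) (9,20) (8,137/7)]
2. After x ≤ 15: [(8,8/5) (15,37/10) (15,184/11) (9,20) (8,137/7)]
3. After y ≥ 11: [(8,11) (15,11) (15,184/11) (9,20) (8,137/7)]
4. After y ≤ 19: [(8,19) (8,11) (15,11) (15,184/11) (65/6,19)]
5. Canonical ring: [(8,11) (15,11) (15,184/11) (65/6,19) (8,19)]

Clipped polygon: [(8,11) (15,11) (15,184/11) (65/6,19) (8,19)]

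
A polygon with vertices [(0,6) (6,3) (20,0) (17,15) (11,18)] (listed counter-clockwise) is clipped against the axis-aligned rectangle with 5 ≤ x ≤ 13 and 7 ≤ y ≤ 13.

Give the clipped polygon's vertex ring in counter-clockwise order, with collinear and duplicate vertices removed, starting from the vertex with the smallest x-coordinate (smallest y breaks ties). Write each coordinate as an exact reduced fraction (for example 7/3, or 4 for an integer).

Clipped polygon: [(5,7) (13,7) (13,13) (77/12,13) (5,126/11)]

1. After x ≥ 5: [(5,126/11) (5,7/2) (6,3) (20,0) (17,15) (11,18)]
2. After x ≤ 13: [(5,126/11) (5,7/2) (6,3) (13,3/2) (13,17) (11,18)]
3. After y ≥ 7: [(5,126/11) (5,7) (13,7) (13,17) (11,18)]
4. After y ≤ 13: [(77/12,13) (5,126/11) (5,7) (13,7) (13,13)]
5. Canonical ring: [(5,7) (13,7) (13,13) (77/12,13) (5,126/11)]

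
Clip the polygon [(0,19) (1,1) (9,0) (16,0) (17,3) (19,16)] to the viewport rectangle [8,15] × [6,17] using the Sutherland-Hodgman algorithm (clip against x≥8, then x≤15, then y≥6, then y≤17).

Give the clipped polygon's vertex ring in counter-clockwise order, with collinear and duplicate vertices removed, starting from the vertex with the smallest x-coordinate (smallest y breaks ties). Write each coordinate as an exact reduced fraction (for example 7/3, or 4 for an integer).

1. After x ≥ 8: [(8,337/19) (8,1/8) (9,0) (16,0) (17,3) (19,16)]
2. After x ≤ 15: [(15,316/19) (8,337/19) (8,1/8) (9,0) (15,0)]
3. After y ≥ 6: [(15,6) (15,316/19) (8,337/19) (8,6)]
4. After y ≤ 17: [(15,6) (15,316/19) (38/3,17) (8,17) (8,6)]
5. Canonical ring: [(8,6) (15,6) (15,316/19) (38/3,17) (8,17)]

Clipped polygon: [(8,6) (15,6) (15,316/19) (38/3,17) (8,17)]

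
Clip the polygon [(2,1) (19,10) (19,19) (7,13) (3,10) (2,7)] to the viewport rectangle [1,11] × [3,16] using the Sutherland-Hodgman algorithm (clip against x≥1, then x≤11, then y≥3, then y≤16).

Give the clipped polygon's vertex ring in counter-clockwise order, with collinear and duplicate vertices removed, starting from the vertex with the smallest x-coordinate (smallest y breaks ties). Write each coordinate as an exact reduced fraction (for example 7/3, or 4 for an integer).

1. After x ≥ 1: [(2,1) (19,10) (19,19) (7,13) (3,10) (2,7)]
2. After x ≤ 11: [(2,1) (11,98/17) (11,15) (7,13) (3,10) (2,7)]
3. After y ≥ 3: [(2,3) (52/9,3) (11,98/17) (11,15) (7,13) (3,10) (2,7)]
4. After y ≤ 16: [(2,3) (52/9,3) (11,98/17) (11,15) (7,13) (3,10) (2,7)]
5. Canonical ring: [(2,3) (52/9,3) (11,98/17) (11,15) (7,13) (3,10) (2,7)]

Clipped polygon: [(2,3) (52/9,3) (11,98/17) (11,15) (7,13) (3,10) (2,7)]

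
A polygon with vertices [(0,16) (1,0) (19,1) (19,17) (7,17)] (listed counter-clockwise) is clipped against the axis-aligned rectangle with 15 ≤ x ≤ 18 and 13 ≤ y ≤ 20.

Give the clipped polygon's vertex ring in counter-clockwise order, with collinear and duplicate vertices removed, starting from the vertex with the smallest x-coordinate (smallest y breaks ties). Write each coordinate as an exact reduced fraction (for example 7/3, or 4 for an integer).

Clipped polygon: [(15,13) (18,13) (18,17) (15,17)]

1. After x ≥ 15: [(15,7/9) (19,1) (19,17) (15,17)]
2. After x ≤ 18: [(15,7/9) (18,17/18) (18,17) (15,17)]
3. After y ≥ 13: [(15,13) (18,13) (18,17) (15,17)]
4. After y ≤ 20: [(15,13) (18,13) (18,17) (15,17)]
5. Canonical ring: [(15,13) (18,13) (18,17) (15,17)]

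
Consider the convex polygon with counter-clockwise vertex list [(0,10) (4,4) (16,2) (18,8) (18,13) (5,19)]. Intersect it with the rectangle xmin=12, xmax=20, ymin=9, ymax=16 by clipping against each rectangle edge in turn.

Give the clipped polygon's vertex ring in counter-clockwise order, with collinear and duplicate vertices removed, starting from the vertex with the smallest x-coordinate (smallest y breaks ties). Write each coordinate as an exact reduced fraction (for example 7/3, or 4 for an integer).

Clipped polygon: [(12,9) (18,9) (18,13) (12,205/13)]

1. After x ≥ 12: [(12,8/3) (16,2) (18,8) (18,13) (12,205/13)]
2. After x ≤ 20: [(12,8/3) (16,2) (18,8) (18,13) (12,205/13)]
3. After y ≥ 9: [(12,9) (18,9) (18,13) (12,205/13)]
4. After y ≤ 16: [(12,9) (18,9) (18,13) (12,205/13)]
5. Canonical ring: [(12,9) (18,9) (18,13) (12,205/13)]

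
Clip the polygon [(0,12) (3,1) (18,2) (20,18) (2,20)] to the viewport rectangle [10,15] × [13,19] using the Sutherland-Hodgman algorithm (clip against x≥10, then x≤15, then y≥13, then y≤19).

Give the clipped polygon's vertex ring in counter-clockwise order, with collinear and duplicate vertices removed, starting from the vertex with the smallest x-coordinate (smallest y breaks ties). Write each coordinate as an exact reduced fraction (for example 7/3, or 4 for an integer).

1. After x ≥ 10: [(10,22/15) (18,2) (20,18) (10,172/9)]
2. After x ≤ 15: [(10,22/15) (15,9/5) (15,167/9) (10,172/9)]
3. After y ≥ 13: [(10,13) (15,13) (15,167/9) (10,172/9)]
4. After y ≤ 19: [(10,19) (10,13) (15,13) (15,167/9) (11,19)]
5. Canonical ring: [(10,13) (15,13) (15,167/9) (11,19) (10,19)]

Clipped polygon: [(10,13) (15,13) (15,167/9) (11,19) (10,19)]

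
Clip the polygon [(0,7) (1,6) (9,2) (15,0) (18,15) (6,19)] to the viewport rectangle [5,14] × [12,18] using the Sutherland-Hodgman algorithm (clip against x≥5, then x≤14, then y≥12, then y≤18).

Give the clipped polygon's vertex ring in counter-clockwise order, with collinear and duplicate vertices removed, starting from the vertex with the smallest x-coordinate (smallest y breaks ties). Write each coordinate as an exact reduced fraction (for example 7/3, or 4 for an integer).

1. After x ≥ 5: [(5,17) (5,4) (9,2) (15,0) (18,15) (6,19)]
2. After x ≤ 14: [(5,17) (5,4) (9,2) (14,1/3) (14,49/3) (6,19)]
3. After y ≥ 12: [(5,17) (5,12) (14,12) (14,49/3) (6,19)]
4. After y ≤ 18: [(11/2,18) (5,17) (5,12) (14,12) (14,49/3) (9,18)]
5. Canonical ring: [(5,12) (14,12) (14,49/3) (9,18) (11/2,18) (5,17)]

Clipped polygon: [(5,12) (14,12) (14,49/3) (9,18) (11/2,18) (5,17)]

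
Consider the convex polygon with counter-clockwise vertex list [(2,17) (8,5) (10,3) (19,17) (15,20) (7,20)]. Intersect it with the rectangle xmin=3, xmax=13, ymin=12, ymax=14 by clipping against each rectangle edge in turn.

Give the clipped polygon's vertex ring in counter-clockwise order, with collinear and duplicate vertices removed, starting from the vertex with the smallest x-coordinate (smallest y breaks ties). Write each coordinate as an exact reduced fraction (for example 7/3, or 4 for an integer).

1. After x ≥ 3: [(3,88/5) (3,15) (8,5) (10,3) (19,17) (15,20) (7,20)]
2. After x ≤ 13: [(3,88/5) (3,15) (8,5) (10,3) (13,23/3) (13,20) (7,20)]
3. After y ≥ 12: [(3,88/5) (3,15) (9/2,12) (13,12) (13,20) (7,20)]
4. After y ≤ 14: [(7/2,14) (9/2,12) (13,12) (13,14)]
5. Canonical ring: [(7/2,14) (9/2,12) (13,12) (13,14)]

Clipped polygon: [(7/2,14) (9/2,12) (13,12) (13,14)]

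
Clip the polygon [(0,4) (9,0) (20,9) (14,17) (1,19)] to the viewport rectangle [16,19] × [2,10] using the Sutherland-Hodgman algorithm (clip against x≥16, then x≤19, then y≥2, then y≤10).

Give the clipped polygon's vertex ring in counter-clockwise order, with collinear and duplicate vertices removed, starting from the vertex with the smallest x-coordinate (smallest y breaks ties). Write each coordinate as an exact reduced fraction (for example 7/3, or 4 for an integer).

1. After x ≥ 16: [(16,63/11) (20,9) (16,43/3)]
2. After x ≤ 19: [(16,63/11) (19,90/11) (19,31/3) (16,43/3)]
3. After y ≥ 2: [(16,63/11) (19,90/11) (19,31/3) (16,43/3)]
4. After y ≤ 10: [(16,10) (16,63/11) (19,90/11) (19,10)]
5. Canonical ring: [(16,63/11) (19,90/11) (19,10) (16,10)]

Clipped polygon: [(16,63/11) (19,90/11) (19,10) (16,10)]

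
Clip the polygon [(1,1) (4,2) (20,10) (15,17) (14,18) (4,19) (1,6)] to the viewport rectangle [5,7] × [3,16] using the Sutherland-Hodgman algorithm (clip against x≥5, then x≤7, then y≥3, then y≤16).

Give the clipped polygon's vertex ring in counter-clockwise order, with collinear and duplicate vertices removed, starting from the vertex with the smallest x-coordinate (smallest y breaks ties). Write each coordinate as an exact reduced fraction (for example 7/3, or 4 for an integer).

1. After x ≥ 5: [(5,5/2) (20,10) (15,17) (14,18) (5,189/10)]
2. After x ≤ 7: [(5,5/2) (7,7/2) (7,187/10) (5,189/10)]
3. After y ≥ 3: [(5,3) (6,3) (7,7/2) (7,187/10) (5,189/10)]
4. After y ≤ 16: [(5,16) (5,3) (6,3) (7,7/2) (7,16)]
5. Canonical ring: [(5,3) (6,3) (7,7/2) (7,16) (5,16)]

Clipped polygon: [(5,3) (6,3) (7,7/2) (7,16) (5,16)]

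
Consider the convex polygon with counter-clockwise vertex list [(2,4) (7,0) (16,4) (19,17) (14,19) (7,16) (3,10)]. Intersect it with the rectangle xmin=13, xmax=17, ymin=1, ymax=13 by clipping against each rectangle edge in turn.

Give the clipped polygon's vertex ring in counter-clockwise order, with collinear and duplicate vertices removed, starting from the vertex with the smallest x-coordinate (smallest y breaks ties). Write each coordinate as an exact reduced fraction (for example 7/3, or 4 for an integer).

Clipped polygon: [(13,8/3) (16,4) (17,25/3) (17,13) (13,13)]

1. After x ≥ 13: [(13,8/3) (16,4) (19,17) (14,19) (13,130/7)]
2. After x ≤ 17: [(13,8/3) (16,4) (17,25/3) (17,89/5) (14,19) (13,130/7)]
3. After y ≥ 1: [(13,8/3) (16,4) (17,25/3) (17,89/5) (14,19) (13,130/7)]
4. After y ≤ 13: [(13,13) (13,8/3) (16,4) (17,25/3) (17,13)]
5. Canonical ring: [(13,8/3) (16,4) (17,25/3) (17,13) (13,13)]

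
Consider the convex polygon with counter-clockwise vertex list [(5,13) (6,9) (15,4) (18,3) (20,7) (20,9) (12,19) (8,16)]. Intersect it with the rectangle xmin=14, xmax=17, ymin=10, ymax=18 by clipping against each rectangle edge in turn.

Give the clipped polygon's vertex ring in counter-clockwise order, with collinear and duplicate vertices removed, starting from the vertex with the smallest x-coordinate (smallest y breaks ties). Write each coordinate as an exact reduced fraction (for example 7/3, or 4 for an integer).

1. After x ≥ 14: [(14,41/9) (15,4) (18,3) (20,7) (20,9) (14,33/2)]
2. After x ≤ 17: [(14,41/9) (15,4) (17,10/3) (17,51/4) (14,33/2)]
3. After y ≥ 10: [(14,10) (17,10) (17,51/4) (14,33/2)]
4. After y ≤ 18: [(14,10) (17,10) (17,51/4) (14,33/2)]
5. Canonical ring: [(14,10) (17,10) (17,51/4) (14,33/2)]

Clipped polygon: [(14,10) (17,10) (17,51/4) (14,33/2)]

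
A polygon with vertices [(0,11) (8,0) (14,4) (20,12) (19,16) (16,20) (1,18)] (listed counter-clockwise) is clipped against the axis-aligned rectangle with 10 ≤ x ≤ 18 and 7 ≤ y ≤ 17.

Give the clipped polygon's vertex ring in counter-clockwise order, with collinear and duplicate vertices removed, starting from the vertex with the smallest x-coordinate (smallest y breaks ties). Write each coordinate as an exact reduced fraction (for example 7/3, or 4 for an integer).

Clipped polygon: [(10,7) (65/4,7) (18,28/3) (18,17) (10,17)]

1. After x ≥ 10: [(10,4/3) (14,4) (20,12) (19,16) (16,20) (10,96/5)]
2. After x ≤ 18: [(10,4/3) (14,4) (18,28/3) (18,52/3) (16,20) (10,96/5)]
3. After y ≥ 7: [(10,7) (65/4,7) (18,28/3) (18,52/3) (16,20) (10,96/5)]
4. After y ≤ 17: [(10,17) (10,7) (65/4,7) (18,28/3) (18,17)]
5. Canonical ring: [(10,7) (65/4,7) (18,28/3) (18,17) (10,17)]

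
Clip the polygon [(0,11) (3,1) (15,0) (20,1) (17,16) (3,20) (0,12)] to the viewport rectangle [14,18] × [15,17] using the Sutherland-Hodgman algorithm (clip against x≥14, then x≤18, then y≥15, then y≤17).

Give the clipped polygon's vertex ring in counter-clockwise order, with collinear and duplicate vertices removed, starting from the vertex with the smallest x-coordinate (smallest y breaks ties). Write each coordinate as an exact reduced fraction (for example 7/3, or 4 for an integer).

1. After x ≥ 14: [(14,1/12) (15,0) (20,1) (17,16) (14,118/7)]
2. After x ≤ 18: [(14,1/12) (15,0) (18,3/5) (18,11) (17,16) (14,118/7)]
3. After y ≥ 15: [(14,15) (86/5,15) (17,16) (14,118/7)]
4. After y ≤ 17: [(14,15) (86/5,15) (17,16) (14,118/7)]
5. Canonical ring: [(14,15) (86/5,15) (17,16) (14,118/7)]

Clipped polygon: [(14,15) (86/5,15) (17,16) (14,118/7)]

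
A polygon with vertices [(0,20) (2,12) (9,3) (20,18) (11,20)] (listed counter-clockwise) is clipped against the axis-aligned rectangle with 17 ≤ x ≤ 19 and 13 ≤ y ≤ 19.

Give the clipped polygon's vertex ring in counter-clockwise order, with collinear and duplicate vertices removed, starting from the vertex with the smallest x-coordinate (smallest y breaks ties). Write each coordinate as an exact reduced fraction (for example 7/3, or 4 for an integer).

Clipped polygon: [(17,153/11) (19,183/11) (19,164/9) (17,56/3)]

1. After x ≥ 17: [(17,153/11) (20,18) (17,56/3)]
2. After x ≤ 19: [(17,153/11) (19,183/11) (19,164/9) (17,56/3)]
3. After y ≥ 13: [(17,153/11) (19,183/11) (19,164/9) (17,56/3)]
4. After y ≤ 19: [(17,153/11) (19,183/11) (19,164/9) (17,56/3)]
5. Canonical ring: [(17,153/11) (19,183/11) (19,164/9) (17,56/3)]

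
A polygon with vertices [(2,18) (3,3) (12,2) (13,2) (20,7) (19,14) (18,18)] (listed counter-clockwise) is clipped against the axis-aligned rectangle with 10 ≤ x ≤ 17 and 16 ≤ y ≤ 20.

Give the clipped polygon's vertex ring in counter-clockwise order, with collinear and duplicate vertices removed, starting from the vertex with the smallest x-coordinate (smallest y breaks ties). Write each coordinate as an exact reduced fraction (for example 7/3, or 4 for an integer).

1. After x ≥ 10: [(10,18) (10,20/9) (12,2) (13,2) (20,7) (19,14) (18,18)]
2. After x ≤ 17: [(17,18) (10,18) (10,20/9) (12,2) (13,2) (17,34/7)]
3. After y ≥ 16: [(17,16) (17,18) (10,18) (10,16)]
4. After y ≤ 20: [(17,16) (17,18) (10,18) (10,16)]
5. Canonical ring: [(10,16) (17,16) (17,18) (10,18)]

Clipped polygon: [(10,16) (17,16) (17,18) (10,18)]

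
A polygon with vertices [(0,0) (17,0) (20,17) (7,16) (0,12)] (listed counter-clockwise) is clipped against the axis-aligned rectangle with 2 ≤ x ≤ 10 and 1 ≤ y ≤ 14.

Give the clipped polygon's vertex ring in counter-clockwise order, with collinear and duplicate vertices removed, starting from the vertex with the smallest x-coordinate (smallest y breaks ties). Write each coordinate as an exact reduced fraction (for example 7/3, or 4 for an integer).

Clipped polygon: [(2,1) (10,1) (10,14) (7/2,14) (2,92/7)]

1. After x ≥ 2: [(2,0) (17,0) (20,17) (7,16) (2,92/7)]
2. After x ≤ 10: [(2,0) (10,0) (10,211/13) (7,16) (2,92/7)]
3. After y ≥ 1: [(2,1) (10,1) (10,211/13) (7,16) (2,92/7)]
4. After y ≤ 14: [(2,1) (10,1) (10,14) (7/2,14) (2,92/7)]
5. Canonical ring: [(2,1) (10,1) (10,14) (7/2,14) (2,92/7)]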